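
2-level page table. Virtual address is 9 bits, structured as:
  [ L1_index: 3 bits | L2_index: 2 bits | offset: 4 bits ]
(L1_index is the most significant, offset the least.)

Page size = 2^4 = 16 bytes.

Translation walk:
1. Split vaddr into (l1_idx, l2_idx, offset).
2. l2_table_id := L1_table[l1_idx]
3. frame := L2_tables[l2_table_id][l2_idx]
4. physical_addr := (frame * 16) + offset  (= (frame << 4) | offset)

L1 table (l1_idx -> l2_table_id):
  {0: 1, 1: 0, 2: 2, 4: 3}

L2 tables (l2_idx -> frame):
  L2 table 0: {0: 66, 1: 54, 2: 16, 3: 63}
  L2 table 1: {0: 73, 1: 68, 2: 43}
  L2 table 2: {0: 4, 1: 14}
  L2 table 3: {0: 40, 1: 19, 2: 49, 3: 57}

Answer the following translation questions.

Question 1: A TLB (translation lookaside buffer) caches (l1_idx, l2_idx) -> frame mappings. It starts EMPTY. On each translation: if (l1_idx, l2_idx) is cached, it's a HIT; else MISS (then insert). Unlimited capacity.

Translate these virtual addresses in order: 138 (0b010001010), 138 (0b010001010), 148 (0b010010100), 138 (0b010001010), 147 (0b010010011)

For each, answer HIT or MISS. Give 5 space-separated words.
vaddr=138: (2,0) not in TLB -> MISS, insert
vaddr=138: (2,0) in TLB -> HIT
vaddr=148: (2,1) not in TLB -> MISS, insert
vaddr=138: (2,0) in TLB -> HIT
vaddr=147: (2,1) in TLB -> HIT

Answer: MISS HIT MISS HIT HIT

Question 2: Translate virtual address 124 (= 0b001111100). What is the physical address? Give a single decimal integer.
Answer: 1020

Derivation:
vaddr = 124 = 0b001111100
Split: l1_idx=1, l2_idx=3, offset=12
L1[1] = 0
L2[0][3] = 63
paddr = 63 * 16 + 12 = 1020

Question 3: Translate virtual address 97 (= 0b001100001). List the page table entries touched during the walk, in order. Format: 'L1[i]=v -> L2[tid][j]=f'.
vaddr = 97 = 0b001100001
Split: l1_idx=1, l2_idx=2, offset=1

Answer: L1[1]=0 -> L2[0][2]=16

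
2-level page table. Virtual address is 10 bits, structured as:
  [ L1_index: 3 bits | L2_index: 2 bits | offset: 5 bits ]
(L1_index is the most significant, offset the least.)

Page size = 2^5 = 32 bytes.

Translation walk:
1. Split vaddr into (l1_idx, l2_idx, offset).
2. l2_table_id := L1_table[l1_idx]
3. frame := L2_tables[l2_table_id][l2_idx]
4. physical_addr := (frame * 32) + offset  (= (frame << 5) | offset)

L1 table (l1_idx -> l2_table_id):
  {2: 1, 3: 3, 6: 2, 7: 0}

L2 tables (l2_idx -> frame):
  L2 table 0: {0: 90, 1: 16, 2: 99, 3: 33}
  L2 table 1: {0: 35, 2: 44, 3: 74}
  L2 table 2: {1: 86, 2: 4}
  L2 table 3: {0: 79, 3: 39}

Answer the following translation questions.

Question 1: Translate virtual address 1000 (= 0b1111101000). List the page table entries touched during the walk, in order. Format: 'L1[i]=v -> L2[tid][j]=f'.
Answer: L1[7]=0 -> L2[0][3]=33

Derivation:
vaddr = 1000 = 0b1111101000
Split: l1_idx=7, l2_idx=3, offset=8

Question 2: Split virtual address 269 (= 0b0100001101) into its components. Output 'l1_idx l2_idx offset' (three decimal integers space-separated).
Answer: 2 0 13

Derivation:
vaddr = 269 = 0b0100001101
  top 3 bits -> l1_idx = 2
  next 2 bits -> l2_idx = 0
  bottom 5 bits -> offset = 13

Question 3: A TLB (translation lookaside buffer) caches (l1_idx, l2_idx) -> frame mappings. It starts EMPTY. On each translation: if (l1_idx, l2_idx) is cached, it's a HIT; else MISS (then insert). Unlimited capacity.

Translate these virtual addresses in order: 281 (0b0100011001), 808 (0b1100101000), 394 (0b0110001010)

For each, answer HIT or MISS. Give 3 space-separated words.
vaddr=281: (2,0) not in TLB -> MISS, insert
vaddr=808: (6,1) not in TLB -> MISS, insert
vaddr=394: (3,0) not in TLB -> MISS, insert

Answer: MISS MISS MISS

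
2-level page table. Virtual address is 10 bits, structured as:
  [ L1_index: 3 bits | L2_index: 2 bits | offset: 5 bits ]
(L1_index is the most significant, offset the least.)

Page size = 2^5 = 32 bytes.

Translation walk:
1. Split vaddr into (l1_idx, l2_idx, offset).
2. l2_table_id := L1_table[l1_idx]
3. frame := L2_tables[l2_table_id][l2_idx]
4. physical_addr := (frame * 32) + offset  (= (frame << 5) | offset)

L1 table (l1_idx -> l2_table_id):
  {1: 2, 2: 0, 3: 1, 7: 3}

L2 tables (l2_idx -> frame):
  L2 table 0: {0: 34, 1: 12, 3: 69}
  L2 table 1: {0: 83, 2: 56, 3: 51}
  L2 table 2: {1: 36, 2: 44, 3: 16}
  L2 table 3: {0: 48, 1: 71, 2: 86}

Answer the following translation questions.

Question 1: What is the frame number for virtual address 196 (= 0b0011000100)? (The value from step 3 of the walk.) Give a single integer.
Answer: 44

Derivation:
vaddr = 196: l1_idx=1, l2_idx=2
L1[1] = 2; L2[2][2] = 44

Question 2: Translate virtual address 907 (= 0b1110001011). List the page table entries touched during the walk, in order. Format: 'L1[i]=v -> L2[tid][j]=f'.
Answer: L1[7]=3 -> L2[3][0]=48

Derivation:
vaddr = 907 = 0b1110001011
Split: l1_idx=7, l2_idx=0, offset=11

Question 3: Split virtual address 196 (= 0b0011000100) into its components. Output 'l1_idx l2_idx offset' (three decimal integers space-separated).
vaddr = 196 = 0b0011000100
  top 3 bits -> l1_idx = 1
  next 2 bits -> l2_idx = 2
  bottom 5 bits -> offset = 4

Answer: 1 2 4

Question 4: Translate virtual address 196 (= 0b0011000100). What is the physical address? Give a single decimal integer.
vaddr = 196 = 0b0011000100
Split: l1_idx=1, l2_idx=2, offset=4
L1[1] = 2
L2[2][2] = 44
paddr = 44 * 32 + 4 = 1412

Answer: 1412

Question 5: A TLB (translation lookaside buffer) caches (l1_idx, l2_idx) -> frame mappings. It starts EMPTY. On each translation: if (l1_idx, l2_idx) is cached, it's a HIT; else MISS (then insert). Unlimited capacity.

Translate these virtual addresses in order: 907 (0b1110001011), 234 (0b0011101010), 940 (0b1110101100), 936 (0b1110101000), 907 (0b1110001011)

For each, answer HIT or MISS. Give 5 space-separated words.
Answer: MISS MISS MISS HIT HIT

Derivation:
vaddr=907: (7,0) not in TLB -> MISS, insert
vaddr=234: (1,3) not in TLB -> MISS, insert
vaddr=940: (7,1) not in TLB -> MISS, insert
vaddr=936: (7,1) in TLB -> HIT
vaddr=907: (7,0) in TLB -> HIT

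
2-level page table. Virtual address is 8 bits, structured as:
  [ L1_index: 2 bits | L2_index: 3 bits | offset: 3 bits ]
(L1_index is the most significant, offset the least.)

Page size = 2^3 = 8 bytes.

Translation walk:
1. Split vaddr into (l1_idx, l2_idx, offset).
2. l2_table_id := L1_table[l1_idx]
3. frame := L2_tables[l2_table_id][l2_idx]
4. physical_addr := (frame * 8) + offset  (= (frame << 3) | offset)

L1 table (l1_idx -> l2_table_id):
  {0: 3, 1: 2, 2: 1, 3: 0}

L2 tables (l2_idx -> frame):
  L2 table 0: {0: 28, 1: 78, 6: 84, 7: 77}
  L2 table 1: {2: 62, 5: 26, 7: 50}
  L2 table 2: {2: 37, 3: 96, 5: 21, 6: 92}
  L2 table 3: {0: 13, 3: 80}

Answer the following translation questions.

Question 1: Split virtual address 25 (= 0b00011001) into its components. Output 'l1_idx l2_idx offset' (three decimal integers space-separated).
vaddr = 25 = 0b00011001
  top 2 bits -> l1_idx = 0
  next 3 bits -> l2_idx = 3
  bottom 3 bits -> offset = 1

Answer: 0 3 1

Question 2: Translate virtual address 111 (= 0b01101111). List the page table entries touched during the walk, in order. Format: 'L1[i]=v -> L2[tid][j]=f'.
Answer: L1[1]=2 -> L2[2][5]=21

Derivation:
vaddr = 111 = 0b01101111
Split: l1_idx=1, l2_idx=5, offset=7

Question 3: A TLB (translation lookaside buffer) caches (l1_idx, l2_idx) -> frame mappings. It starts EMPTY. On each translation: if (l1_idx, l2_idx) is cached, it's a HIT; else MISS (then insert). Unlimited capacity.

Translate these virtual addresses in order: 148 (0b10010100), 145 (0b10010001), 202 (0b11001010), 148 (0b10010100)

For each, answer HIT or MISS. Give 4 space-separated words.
vaddr=148: (2,2) not in TLB -> MISS, insert
vaddr=145: (2,2) in TLB -> HIT
vaddr=202: (3,1) not in TLB -> MISS, insert
vaddr=148: (2,2) in TLB -> HIT

Answer: MISS HIT MISS HIT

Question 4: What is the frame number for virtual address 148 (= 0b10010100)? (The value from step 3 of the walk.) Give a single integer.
Answer: 62

Derivation:
vaddr = 148: l1_idx=2, l2_idx=2
L1[2] = 1; L2[1][2] = 62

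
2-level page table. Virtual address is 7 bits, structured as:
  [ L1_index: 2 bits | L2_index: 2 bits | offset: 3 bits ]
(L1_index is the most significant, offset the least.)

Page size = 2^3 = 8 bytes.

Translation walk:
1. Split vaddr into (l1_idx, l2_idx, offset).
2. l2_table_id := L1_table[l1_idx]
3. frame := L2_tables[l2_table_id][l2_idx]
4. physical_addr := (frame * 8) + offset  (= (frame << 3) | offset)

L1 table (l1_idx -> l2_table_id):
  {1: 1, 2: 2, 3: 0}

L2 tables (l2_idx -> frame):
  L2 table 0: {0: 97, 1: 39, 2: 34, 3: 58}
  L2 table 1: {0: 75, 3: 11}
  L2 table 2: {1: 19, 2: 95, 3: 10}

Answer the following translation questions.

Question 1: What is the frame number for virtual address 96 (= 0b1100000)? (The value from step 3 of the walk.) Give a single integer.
vaddr = 96: l1_idx=3, l2_idx=0
L1[3] = 0; L2[0][0] = 97

Answer: 97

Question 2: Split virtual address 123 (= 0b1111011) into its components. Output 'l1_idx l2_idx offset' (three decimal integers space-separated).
vaddr = 123 = 0b1111011
  top 2 bits -> l1_idx = 3
  next 2 bits -> l2_idx = 3
  bottom 3 bits -> offset = 3

Answer: 3 3 3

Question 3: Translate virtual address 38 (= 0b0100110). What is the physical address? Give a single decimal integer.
vaddr = 38 = 0b0100110
Split: l1_idx=1, l2_idx=0, offset=6
L1[1] = 1
L2[1][0] = 75
paddr = 75 * 8 + 6 = 606

Answer: 606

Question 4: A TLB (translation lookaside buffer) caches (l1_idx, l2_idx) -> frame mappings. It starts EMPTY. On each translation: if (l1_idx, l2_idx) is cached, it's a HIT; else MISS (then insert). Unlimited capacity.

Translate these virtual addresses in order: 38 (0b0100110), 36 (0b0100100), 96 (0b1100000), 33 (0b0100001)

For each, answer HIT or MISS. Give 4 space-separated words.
Answer: MISS HIT MISS HIT

Derivation:
vaddr=38: (1,0) not in TLB -> MISS, insert
vaddr=36: (1,0) in TLB -> HIT
vaddr=96: (3,0) not in TLB -> MISS, insert
vaddr=33: (1,0) in TLB -> HIT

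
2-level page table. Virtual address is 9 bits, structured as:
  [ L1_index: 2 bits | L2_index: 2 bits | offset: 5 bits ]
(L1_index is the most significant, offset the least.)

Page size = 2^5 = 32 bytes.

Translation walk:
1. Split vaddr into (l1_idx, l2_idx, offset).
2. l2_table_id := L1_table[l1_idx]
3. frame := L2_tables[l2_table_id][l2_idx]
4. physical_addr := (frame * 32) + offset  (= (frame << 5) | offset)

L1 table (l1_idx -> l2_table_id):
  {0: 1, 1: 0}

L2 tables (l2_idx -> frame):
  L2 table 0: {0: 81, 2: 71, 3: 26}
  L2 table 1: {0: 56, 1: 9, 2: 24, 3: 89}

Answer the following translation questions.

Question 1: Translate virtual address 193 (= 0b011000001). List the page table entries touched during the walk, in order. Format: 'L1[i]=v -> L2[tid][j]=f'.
Answer: L1[1]=0 -> L2[0][2]=71

Derivation:
vaddr = 193 = 0b011000001
Split: l1_idx=1, l2_idx=2, offset=1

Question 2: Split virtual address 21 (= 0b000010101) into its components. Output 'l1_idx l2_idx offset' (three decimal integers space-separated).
Answer: 0 0 21

Derivation:
vaddr = 21 = 0b000010101
  top 2 bits -> l1_idx = 0
  next 2 bits -> l2_idx = 0
  bottom 5 bits -> offset = 21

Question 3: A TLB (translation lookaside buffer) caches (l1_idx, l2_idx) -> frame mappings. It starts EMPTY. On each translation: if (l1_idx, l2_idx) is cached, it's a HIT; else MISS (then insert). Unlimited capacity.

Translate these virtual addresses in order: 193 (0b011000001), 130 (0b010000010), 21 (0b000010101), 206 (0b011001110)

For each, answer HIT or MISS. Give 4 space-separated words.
Answer: MISS MISS MISS HIT

Derivation:
vaddr=193: (1,2) not in TLB -> MISS, insert
vaddr=130: (1,0) not in TLB -> MISS, insert
vaddr=21: (0,0) not in TLB -> MISS, insert
vaddr=206: (1,2) in TLB -> HIT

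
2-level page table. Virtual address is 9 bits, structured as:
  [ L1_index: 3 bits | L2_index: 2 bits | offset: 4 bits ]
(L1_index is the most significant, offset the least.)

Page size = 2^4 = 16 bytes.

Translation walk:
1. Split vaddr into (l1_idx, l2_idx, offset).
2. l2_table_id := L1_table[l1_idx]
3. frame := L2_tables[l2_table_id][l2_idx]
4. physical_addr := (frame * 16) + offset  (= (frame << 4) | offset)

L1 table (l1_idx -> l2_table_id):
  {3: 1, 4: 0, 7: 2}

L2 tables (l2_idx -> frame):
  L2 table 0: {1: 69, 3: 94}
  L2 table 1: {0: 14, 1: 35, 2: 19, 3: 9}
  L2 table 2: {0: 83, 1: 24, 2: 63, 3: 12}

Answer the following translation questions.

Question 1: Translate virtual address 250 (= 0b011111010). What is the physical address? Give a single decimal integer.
Answer: 154

Derivation:
vaddr = 250 = 0b011111010
Split: l1_idx=3, l2_idx=3, offset=10
L1[3] = 1
L2[1][3] = 9
paddr = 9 * 16 + 10 = 154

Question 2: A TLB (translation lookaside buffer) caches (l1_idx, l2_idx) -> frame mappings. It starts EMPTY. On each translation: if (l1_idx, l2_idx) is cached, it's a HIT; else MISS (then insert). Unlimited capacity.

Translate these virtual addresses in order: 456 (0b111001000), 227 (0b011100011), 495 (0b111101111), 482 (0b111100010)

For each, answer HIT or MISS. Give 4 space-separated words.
Answer: MISS MISS MISS HIT

Derivation:
vaddr=456: (7,0) not in TLB -> MISS, insert
vaddr=227: (3,2) not in TLB -> MISS, insert
vaddr=495: (7,2) not in TLB -> MISS, insert
vaddr=482: (7,2) in TLB -> HIT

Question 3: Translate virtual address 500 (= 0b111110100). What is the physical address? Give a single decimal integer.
vaddr = 500 = 0b111110100
Split: l1_idx=7, l2_idx=3, offset=4
L1[7] = 2
L2[2][3] = 12
paddr = 12 * 16 + 4 = 196

Answer: 196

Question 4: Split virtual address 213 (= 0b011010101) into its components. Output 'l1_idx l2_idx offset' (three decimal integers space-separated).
vaddr = 213 = 0b011010101
  top 3 bits -> l1_idx = 3
  next 2 bits -> l2_idx = 1
  bottom 4 bits -> offset = 5

Answer: 3 1 5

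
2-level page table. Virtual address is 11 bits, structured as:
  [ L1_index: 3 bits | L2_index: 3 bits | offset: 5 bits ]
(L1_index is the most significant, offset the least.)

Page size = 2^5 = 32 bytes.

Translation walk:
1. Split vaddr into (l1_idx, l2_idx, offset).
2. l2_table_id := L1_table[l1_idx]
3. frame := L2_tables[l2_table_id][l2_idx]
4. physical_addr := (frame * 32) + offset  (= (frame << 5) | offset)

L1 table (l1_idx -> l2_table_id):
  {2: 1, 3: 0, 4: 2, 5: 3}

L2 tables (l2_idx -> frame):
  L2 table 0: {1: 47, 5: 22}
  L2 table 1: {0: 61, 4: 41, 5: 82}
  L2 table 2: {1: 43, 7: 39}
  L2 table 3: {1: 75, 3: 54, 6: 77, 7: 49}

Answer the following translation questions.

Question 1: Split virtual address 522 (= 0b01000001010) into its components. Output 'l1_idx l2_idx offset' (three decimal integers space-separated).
vaddr = 522 = 0b01000001010
  top 3 bits -> l1_idx = 2
  next 3 bits -> l2_idx = 0
  bottom 5 bits -> offset = 10

Answer: 2 0 10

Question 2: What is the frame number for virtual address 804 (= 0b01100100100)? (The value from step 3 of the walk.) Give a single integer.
vaddr = 804: l1_idx=3, l2_idx=1
L1[3] = 0; L2[0][1] = 47

Answer: 47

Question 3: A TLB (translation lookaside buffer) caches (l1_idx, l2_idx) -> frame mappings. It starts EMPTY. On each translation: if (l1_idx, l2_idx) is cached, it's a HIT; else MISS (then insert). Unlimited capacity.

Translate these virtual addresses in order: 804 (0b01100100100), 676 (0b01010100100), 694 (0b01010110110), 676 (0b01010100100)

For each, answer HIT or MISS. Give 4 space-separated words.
Answer: MISS MISS HIT HIT

Derivation:
vaddr=804: (3,1) not in TLB -> MISS, insert
vaddr=676: (2,5) not in TLB -> MISS, insert
vaddr=694: (2,5) in TLB -> HIT
vaddr=676: (2,5) in TLB -> HIT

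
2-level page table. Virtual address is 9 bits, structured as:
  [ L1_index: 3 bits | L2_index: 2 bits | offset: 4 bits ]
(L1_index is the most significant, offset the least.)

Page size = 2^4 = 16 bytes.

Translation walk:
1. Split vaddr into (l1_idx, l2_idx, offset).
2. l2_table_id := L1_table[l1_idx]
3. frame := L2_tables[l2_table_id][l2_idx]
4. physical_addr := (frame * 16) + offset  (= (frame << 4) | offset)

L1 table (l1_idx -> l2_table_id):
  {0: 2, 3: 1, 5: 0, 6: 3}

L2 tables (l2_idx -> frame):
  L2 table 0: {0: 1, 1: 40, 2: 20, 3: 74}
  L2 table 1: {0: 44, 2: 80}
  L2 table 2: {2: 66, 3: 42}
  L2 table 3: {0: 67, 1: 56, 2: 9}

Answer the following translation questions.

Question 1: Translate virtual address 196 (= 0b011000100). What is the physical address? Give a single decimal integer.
vaddr = 196 = 0b011000100
Split: l1_idx=3, l2_idx=0, offset=4
L1[3] = 1
L2[1][0] = 44
paddr = 44 * 16 + 4 = 708

Answer: 708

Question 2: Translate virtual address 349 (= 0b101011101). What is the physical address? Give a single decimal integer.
Answer: 653

Derivation:
vaddr = 349 = 0b101011101
Split: l1_idx=5, l2_idx=1, offset=13
L1[5] = 0
L2[0][1] = 40
paddr = 40 * 16 + 13 = 653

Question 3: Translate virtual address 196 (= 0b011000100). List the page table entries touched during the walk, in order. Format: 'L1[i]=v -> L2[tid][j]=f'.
Answer: L1[3]=1 -> L2[1][0]=44

Derivation:
vaddr = 196 = 0b011000100
Split: l1_idx=3, l2_idx=0, offset=4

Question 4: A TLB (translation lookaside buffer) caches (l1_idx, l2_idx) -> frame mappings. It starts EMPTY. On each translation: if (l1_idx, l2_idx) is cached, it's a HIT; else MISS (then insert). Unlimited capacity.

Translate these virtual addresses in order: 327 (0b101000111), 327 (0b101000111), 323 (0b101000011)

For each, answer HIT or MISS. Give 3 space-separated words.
vaddr=327: (5,0) not in TLB -> MISS, insert
vaddr=327: (5,0) in TLB -> HIT
vaddr=323: (5,0) in TLB -> HIT

Answer: MISS HIT HIT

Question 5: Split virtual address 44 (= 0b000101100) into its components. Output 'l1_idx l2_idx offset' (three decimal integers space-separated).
vaddr = 44 = 0b000101100
  top 3 bits -> l1_idx = 0
  next 2 bits -> l2_idx = 2
  bottom 4 bits -> offset = 12

Answer: 0 2 12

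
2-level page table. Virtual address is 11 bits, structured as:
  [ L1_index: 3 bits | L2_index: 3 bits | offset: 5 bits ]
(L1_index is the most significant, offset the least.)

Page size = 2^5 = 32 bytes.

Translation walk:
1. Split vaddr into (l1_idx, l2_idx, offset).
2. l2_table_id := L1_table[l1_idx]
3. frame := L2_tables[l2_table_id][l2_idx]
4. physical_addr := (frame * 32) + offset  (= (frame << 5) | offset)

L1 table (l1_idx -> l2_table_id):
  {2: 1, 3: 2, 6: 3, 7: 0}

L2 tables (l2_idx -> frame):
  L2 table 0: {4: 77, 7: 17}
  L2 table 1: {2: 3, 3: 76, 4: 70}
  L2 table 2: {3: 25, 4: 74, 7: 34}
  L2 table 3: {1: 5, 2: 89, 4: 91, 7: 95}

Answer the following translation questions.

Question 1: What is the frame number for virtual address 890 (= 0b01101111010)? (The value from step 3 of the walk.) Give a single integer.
vaddr = 890: l1_idx=3, l2_idx=3
L1[3] = 2; L2[2][3] = 25

Answer: 25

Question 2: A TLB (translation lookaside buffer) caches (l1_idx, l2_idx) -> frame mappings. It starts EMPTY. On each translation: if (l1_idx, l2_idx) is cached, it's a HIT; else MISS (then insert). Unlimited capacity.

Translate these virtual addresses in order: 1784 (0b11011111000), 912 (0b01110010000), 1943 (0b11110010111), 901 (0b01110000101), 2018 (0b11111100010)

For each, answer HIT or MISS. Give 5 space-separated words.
vaddr=1784: (6,7) not in TLB -> MISS, insert
vaddr=912: (3,4) not in TLB -> MISS, insert
vaddr=1943: (7,4) not in TLB -> MISS, insert
vaddr=901: (3,4) in TLB -> HIT
vaddr=2018: (7,7) not in TLB -> MISS, insert

Answer: MISS MISS MISS HIT MISS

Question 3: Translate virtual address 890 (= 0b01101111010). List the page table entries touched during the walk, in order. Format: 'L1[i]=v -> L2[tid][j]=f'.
vaddr = 890 = 0b01101111010
Split: l1_idx=3, l2_idx=3, offset=26

Answer: L1[3]=2 -> L2[2][3]=25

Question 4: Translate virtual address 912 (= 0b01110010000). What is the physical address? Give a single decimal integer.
vaddr = 912 = 0b01110010000
Split: l1_idx=3, l2_idx=4, offset=16
L1[3] = 2
L2[2][4] = 74
paddr = 74 * 32 + 16 = 2384

Answer: 2384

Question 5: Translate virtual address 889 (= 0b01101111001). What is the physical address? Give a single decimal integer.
vaddr = 889 = 0b01101111001
Split: l1_idx=3, l2_idx=3, offset=25
L1[3] = 2
L2[2][3] = 25
paddr = 25 * 32 + 25 = 825

Answer: 825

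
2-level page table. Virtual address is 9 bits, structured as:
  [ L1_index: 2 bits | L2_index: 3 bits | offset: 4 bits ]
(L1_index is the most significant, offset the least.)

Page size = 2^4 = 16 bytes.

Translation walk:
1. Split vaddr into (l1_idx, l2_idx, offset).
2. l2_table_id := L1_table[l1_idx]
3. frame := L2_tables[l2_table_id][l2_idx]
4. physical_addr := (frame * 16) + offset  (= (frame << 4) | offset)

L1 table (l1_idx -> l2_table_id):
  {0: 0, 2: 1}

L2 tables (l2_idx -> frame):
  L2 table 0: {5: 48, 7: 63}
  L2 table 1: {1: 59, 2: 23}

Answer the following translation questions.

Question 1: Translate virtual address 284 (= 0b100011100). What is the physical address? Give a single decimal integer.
vaddr = 284 = 0b100011100
Split: l1_idx=2, l2_idx=1, offset=12
L1[2] = 1
L2[1][1] = 59
paddr = 59 * 16 + 12 = 956

Answer: 956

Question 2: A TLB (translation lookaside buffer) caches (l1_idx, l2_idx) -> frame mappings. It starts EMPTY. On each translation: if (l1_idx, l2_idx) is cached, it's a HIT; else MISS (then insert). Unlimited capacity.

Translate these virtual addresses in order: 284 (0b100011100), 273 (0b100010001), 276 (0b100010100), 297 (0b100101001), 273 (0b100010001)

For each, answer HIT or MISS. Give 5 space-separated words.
Answer: MISS HIT HIT MISS HIT

Derivation:
vaddr=284: (2,1) not in TLB -> MISS, insert
vaddr=273: (2,1) in TLB -> HIT
vaddr=276: (2,1) in TLB -> HIT
vaddr=297: (2,2) not in TLB -> MISS, insert
vaddr=273: (2,1) in TLB -> HIT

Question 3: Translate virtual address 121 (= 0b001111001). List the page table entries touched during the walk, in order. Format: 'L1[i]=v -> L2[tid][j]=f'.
vaddr = 121 = 0b001111001
Split: l1_idx=0, l2_idx=7, offset=9

Answer: L1[0]=0 -> L2[0][7]=63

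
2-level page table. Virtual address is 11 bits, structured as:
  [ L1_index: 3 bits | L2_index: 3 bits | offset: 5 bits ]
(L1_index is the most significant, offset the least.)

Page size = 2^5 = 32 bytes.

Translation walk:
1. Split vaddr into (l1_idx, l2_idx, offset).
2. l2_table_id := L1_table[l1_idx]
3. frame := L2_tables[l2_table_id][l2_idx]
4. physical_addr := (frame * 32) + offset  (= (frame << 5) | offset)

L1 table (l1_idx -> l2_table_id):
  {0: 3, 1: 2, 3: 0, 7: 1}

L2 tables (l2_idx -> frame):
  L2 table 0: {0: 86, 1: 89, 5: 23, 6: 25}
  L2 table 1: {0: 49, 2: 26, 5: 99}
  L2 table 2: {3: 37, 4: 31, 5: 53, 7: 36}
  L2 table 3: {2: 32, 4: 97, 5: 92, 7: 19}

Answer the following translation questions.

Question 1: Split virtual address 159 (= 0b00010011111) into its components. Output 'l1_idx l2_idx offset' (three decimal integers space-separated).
vaddr = 159 = 0b00010011111
  top 3 bits -> l1_idx = 0
  next 3 bits -> l2_idx = 4
  bottom 5 bits -> offset = 31

Answer: 0 4 31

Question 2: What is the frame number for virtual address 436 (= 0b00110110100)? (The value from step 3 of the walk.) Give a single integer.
vaddr = 436: l1_idx=1, l2_idx=5
L1[1] = 2; L2[2][5] = 53

Answer: 53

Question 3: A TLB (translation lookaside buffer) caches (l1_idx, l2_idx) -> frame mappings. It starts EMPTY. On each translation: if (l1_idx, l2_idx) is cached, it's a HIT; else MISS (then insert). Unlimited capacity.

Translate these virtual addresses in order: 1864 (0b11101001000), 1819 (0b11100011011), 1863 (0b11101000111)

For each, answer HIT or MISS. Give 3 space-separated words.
vaddr=1864: (7,2) not in TLB -> MISS, insert
vaddr=1819: (7,0) not in TLB -> MISS, insert
vaddr=1863: (7,2) in TLB -> HIT

Answer: MISS MISS HIT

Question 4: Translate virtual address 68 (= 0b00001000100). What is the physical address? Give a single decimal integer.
Answer: 1028

Derivation:
vaddr = 68 = 0b00001000100
Split: l1_idx=0, l2_idx=2, offset=4
L1[0] = 3
L2[3][2] = 32
paddr = 32 * 32 + 4 = 1028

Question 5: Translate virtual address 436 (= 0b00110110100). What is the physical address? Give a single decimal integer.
Answer: 1716

Derivation:
vaddr = 436 = 0b00110110100
Split: l1_idx=1, l2_idx=5, offset=20
L1[1] = 2
L2[2][5] = 53
paddr = 53 * 32 + 20 = 1716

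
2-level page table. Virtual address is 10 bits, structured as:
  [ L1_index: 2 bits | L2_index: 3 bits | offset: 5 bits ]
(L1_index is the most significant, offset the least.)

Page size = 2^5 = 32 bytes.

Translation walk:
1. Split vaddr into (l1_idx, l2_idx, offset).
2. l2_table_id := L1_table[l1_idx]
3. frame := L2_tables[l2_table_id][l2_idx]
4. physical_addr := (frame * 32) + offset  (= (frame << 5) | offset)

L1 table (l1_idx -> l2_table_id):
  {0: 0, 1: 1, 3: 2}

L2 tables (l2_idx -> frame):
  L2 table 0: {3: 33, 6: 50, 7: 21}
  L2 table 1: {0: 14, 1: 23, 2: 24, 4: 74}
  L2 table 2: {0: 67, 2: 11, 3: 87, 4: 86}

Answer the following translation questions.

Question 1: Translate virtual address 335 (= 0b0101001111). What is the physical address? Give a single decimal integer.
vaddr = 335 = 0b0101001111
Split: l1_idx=1, l2_idx=2, offset=15
L1[1] = 1
L2[1][2] = 24
paddr = 24 * 32 + 15 = 783

Answer: 783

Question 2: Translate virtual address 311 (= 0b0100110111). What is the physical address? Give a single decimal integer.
Answer: 759

Derivation:
vaddr = 311 = 0b0100110111
Split: l1_idx=1, l2_idx=1, offset=23
L1[1] = 1
L2[1][1] = 23
paddr = 23 * 32 + 23 = 759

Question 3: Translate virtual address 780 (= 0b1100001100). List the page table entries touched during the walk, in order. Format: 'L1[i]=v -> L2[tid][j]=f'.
vaddr = 780 = 0b1100001100
Split: l1_idx=3, l2_idx=0, offset=12

Answer: L1[3]=2 -> L2[2][0]=67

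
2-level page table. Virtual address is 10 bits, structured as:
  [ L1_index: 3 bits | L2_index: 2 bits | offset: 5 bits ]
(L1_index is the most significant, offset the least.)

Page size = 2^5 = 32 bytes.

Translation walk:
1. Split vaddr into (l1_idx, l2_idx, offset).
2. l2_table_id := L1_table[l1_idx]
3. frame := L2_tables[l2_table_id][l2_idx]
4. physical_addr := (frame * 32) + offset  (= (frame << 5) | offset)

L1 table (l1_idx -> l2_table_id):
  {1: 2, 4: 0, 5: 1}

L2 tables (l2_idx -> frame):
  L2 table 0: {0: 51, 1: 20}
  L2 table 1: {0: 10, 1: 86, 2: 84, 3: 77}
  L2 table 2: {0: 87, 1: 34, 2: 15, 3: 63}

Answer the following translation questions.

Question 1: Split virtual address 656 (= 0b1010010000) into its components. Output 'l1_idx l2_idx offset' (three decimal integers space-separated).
Answer: 5 0 16

Derivation:
vaddr = 656 = 0b1010010000
  top 3 bits -> l1_idx = 5
  next 2 bits -> l2_idx = 0
  bottom 5 bits -> offset = 16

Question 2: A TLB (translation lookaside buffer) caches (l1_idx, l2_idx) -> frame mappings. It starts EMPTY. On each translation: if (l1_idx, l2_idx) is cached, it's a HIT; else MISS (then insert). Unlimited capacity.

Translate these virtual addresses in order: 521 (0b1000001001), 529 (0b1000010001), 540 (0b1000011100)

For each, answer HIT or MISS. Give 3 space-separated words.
vaddr=521: (4,0) not in TLB -> MISS, insert
vaddr=529: (4,0) in TLB -> HIT
vaddr=540: (4,0) in TLB -> HIT

Answer: MISS HIT HIT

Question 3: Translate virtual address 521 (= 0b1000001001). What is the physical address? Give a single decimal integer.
Answer: 1641

Derivation:
vaddr = 521 = 0b1000001001
Split: l1_idx=4, l2_idx=0, offset=9
L1[4] = 0
L2[0][0] = 51
paddr = 51 * 32 + 9 = 1641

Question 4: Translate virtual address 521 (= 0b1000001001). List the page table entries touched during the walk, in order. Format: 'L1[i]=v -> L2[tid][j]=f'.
vaddr = 521 = 0b1000001001
Split: l1_idx=4, l2_idx=0, offset=9

Answer: L1[4]=0 -> L2[0][0]=51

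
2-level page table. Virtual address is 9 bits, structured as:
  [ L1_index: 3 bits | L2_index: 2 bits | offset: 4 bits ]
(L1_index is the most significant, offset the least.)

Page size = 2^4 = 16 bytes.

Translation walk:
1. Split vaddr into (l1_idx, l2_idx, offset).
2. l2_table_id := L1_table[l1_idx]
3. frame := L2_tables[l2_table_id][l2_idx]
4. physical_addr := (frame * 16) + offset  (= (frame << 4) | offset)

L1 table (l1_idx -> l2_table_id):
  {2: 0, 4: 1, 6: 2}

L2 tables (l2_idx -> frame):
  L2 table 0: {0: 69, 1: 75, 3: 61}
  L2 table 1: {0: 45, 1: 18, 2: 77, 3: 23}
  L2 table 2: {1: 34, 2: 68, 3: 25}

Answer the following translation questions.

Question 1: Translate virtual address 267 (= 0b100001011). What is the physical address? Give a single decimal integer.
vaddr = 267 = 0b100001011
Split: l1_idx=4, l2_idx=0, offset=11
L1[4] = 1
L2[1][0] = 45
paddr = 45 * 16 + 11 = 731

Answer: 731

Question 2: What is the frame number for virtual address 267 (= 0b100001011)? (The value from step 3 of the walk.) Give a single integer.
vaddr = 267: l1_idx=4, l2_idx=0
L1[4] = 1; L2[1][0] = 45

Answer: 45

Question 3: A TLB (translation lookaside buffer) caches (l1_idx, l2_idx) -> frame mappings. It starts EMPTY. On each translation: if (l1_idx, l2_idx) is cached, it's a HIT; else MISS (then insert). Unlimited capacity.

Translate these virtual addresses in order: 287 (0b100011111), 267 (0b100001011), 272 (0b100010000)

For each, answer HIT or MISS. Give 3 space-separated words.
Answer: MISS MISS HIT

Derivation:
vaddr=287: (4,1) not in TLB -> MISS, insert
vaddr=267: (4,0) not in TLB -> MISS, insert
vaddr=272: (4,1) in TLB -> HIT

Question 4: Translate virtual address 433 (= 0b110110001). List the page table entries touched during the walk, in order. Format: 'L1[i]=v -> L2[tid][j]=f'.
Answer: L1[6]=2 -> L2[2][3]=25

Derivation:
vaddr = 433 = 0b110110001
Split: l1_idx=6, l2_idx=3, offset=1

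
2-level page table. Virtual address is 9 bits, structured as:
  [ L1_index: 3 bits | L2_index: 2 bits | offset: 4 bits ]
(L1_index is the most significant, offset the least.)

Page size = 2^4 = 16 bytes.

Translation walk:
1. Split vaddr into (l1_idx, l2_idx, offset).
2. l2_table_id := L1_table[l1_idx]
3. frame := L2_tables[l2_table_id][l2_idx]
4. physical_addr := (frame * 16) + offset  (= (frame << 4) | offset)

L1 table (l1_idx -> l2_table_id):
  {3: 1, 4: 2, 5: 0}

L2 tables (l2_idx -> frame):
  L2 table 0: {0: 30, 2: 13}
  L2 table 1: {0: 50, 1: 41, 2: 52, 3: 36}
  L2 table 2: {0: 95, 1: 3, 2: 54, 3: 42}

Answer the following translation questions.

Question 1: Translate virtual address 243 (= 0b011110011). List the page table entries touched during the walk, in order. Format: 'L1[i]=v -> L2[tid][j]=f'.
Answer: L1[3]=1 -> L2[1][3]=36

Derivation:
vaddr = 243 = 0b011110011
Split: l1_idx=3, l2_idx=3, offset=3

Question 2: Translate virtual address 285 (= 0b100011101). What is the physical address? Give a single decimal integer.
Answer: 61

Derivation:
vaddr = 285 = 0b100011101
Split: l1_idx=4, l2_idx=1, offset=13
L1[4] = 2
L2[2][1] = 3
paddr = 3 * 16 + 13 = 61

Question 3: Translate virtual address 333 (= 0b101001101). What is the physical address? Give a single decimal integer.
Answer: 493

Derivation:
vaddr = 333 = 0b101001101
Split: l1_idx=5, l2_idx=0, offset=13
L1[5] = 0
L2[0][0] = 30
paddr = 30 * 16 + 13 = 493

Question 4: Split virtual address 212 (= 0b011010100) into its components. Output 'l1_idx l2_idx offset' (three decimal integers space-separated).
vaddr = 212 = 0b011010100
  top 3 bits -> l1_idx = 3
  next 2 bits -> l2_idx = 1
  bottom 4 bits -> offset = 4

Answer: 3 1 4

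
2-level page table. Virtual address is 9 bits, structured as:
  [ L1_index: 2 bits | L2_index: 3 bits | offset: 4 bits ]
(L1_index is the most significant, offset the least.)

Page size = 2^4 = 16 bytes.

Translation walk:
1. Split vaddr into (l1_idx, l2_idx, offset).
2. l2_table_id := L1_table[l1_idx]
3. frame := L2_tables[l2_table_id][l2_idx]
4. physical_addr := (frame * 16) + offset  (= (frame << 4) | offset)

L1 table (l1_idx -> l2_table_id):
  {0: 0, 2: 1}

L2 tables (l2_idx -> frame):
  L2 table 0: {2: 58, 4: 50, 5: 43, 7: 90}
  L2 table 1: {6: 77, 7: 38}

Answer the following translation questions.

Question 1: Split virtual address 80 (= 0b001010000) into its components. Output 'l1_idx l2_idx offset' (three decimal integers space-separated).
Answer: 0 5 0

Derivation:
vaddr = 80 = 0b001010000
  top 2 bits -> l1_idx = 0
  next 3 bits -> l2_idx = 5
  bottom 4 bits -> offset = 0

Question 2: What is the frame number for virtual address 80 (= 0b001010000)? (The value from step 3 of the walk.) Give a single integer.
Answer: 43

Derivation:
vaddr = 80: l1_idx=0, l2_idx=5
L1[0] = 0; L2[0][5] = 43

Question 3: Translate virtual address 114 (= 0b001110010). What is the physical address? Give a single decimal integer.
vaddr = 114 = 0b001110010
Split: l1_idx=0, l2_idx=7, offset=2
L1[0] = 0
L2[0][7] = 90
paddr = 90 * 16 + 2 = 1442

Answer: 1442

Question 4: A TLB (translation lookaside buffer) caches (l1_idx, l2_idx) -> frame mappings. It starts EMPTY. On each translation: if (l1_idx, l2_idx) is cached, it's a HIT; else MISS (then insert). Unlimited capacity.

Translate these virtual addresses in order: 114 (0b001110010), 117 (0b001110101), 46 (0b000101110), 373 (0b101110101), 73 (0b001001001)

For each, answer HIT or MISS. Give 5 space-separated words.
Answer: MISS HIT MISS MISS MISS

Derivation:
vaddr=114: (0,7) not in TLB -> MISS, insert
vaddr=117: (0,7) in TLB -> HIT
vaddr=46: (0,2) not in TLB -> MISS, insert
vaddr=373: (2,7) not in TLB -> MISS, insert
vaddr=73: (0,4) not in TLB -> MISS, insert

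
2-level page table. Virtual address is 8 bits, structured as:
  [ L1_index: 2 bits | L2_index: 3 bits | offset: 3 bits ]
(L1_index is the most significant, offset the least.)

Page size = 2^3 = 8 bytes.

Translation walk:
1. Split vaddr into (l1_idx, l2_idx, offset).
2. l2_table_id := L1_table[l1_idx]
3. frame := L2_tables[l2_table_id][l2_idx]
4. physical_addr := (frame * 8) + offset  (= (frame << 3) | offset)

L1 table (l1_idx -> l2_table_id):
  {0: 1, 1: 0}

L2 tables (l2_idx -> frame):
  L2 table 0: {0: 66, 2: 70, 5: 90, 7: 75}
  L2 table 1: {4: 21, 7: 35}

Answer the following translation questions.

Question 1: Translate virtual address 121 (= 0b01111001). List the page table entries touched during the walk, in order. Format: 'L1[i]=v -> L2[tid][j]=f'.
Answer: L1[1]=0 -> L2[0][7]=75

Derivation:
vaddr = 121 = 0b01111001
Split: l1_idx=1, l2_idx=7, offset=1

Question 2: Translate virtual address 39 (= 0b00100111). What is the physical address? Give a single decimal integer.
Answer: 175

Derivation:
vaddr = 39 = 0b00100111
Split: l1_idx=0, l2_idx=4, offset=7
L1[0] = 1
L2[1][4] = 21
paddr = 21 * 8 + 7 = 175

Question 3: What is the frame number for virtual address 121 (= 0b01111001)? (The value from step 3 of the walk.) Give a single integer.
Answer: 75

Derivation:
vaddr = 121: l1_idx=1, l2_idx=7
L1[1] = 0; L2[0][7] = 75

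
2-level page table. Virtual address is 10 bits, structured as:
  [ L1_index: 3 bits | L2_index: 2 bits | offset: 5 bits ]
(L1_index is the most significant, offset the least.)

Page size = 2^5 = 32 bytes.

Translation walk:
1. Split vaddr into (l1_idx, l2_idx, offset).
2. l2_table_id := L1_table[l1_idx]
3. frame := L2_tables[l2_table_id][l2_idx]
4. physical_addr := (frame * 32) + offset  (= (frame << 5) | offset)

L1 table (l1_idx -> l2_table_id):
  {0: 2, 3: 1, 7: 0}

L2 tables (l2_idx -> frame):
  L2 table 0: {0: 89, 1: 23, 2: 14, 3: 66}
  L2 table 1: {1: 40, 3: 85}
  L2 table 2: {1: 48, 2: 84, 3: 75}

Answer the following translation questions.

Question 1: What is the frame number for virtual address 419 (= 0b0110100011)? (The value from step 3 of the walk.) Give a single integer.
Answer: 40

Derivation:
vaddr = 419: l1_idx=3, l2_idx=1
L1[3] = 1; L2[1][1] = 40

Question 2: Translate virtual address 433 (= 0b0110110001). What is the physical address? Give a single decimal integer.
Answer: 1297

Derivation:
vaddr = 433 = 0b0110110001
Split: l1_idx=3, l2_idx=1, offset=17
L1[3] = 1
L2[1][1] = 40
paddr = 40 * 32 + 17 = 1297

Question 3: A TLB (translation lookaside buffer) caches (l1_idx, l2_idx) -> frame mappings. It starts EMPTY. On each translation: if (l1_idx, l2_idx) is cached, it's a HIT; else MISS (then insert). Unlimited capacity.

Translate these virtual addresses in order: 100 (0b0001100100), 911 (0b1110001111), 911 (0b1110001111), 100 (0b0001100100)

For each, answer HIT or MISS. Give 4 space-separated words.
vaddr=100: (0,3) not in TLB -> MISS, insert
vaddr=911: (7,0) not in TLB -> MISS, insert
vaddr=911: (7,0) in TLB -> HIT
vaddr=100: (0,3) in TLB -> HIT

Answer: MISS MISS HIT HIT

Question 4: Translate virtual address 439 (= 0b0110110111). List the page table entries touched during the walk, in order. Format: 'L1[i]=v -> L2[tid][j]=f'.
vaddr = 439 = 0b0110110111
Split: l1_idx=3, l2_idx=1, offset=23

Answer: L1[3]=1 -> L2[1][1]=40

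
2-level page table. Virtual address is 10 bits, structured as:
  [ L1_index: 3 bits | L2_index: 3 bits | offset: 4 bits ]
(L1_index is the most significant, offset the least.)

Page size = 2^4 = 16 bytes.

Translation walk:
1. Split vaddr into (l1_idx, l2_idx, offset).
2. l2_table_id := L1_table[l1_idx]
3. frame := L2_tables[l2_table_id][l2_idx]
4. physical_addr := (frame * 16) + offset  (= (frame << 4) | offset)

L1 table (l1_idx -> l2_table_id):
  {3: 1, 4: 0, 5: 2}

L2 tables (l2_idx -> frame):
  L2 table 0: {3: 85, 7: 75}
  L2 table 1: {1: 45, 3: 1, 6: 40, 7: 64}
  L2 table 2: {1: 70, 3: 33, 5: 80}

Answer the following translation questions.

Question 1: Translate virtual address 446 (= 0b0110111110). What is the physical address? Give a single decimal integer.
Answer: 30

Derivation:
vaddr = 446 = 0b0110111110
Split: l1_idx=3, l2_idx=3, offset=14
L1[3] = 1
L2[1][3] = 1
paddr = 1 * 16 + 14 = 30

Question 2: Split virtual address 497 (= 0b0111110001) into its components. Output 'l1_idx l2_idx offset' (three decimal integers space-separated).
Answer: 3 7 1

Derivation:
vaddr = 497 = 0b0111110001
  top 3 bits -> l1_idx = 3
  next 3 bits -> l2_idx = 7
  bottom 4 bits -> offset = 1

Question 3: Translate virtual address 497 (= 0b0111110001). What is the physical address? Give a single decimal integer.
vaddr = 497 = 0b0111110001
Split: l1_idx=3, l2_idx=7, offset=1
L1[3] = 1
L2[1][7] = 64
paddr = 64 * 16 + 1 = 1025

Answer: 1025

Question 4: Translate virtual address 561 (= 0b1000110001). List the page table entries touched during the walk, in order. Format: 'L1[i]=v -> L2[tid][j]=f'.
Answer: L1[4]=0 -> L2[0][3]=85

Derivation:
vaddr = 561 = 0b1000110001
Split: l1_idx=4, l2_idx=3, offset=1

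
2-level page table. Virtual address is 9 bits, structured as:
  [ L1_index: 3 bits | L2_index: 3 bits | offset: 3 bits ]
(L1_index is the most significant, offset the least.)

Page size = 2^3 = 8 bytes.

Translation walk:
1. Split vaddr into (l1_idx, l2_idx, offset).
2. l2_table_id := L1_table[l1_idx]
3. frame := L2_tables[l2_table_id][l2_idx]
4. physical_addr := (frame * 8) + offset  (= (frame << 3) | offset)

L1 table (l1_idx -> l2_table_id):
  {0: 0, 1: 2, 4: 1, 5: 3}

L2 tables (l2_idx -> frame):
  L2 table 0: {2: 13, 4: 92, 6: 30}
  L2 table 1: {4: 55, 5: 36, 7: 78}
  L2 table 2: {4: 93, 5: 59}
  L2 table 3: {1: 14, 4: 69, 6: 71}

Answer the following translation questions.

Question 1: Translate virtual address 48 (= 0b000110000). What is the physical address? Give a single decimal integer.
vaddr = 48 = 0b000110000
Split: l1_idx=0, l2_idx=6, offset=0
L1[0] = 0
L2[0][6] = 30
paddr = 30 * 8 + 0 = 240

Answer: 240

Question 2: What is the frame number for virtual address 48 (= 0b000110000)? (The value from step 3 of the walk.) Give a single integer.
vaddr = 48: l1_idx=0, l2_idx=6
L1[0] = 0; L2[0][6] = 30

Answer: 30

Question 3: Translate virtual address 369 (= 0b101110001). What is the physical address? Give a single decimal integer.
Answer: 569

Derivation:
vaddr = 369 = 0b101110001
Split: l1_idx=5, l2_idx=6, offset=1
L1[5] = 3
L2[3][6] = 71
paddr = 71 * 8 + 1 = 569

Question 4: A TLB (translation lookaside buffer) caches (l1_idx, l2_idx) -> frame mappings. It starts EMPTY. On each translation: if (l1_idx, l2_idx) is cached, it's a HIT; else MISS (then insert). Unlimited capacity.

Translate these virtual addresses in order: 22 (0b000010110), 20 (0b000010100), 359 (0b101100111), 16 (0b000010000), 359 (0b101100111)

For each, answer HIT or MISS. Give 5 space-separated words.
vaddr=22: (0,2) not in TLB -> MISS, insert
vaddr=20: (0,2) in TLB -> HIT
vaddr=359: (5,4) not in TLB -> MISS, insert
vaddr=16: (0,2) in TLB -> HIT
vaddr=359: (5,4) in TLB -> HIT

Answer: MISS HIT MISS HIT HIT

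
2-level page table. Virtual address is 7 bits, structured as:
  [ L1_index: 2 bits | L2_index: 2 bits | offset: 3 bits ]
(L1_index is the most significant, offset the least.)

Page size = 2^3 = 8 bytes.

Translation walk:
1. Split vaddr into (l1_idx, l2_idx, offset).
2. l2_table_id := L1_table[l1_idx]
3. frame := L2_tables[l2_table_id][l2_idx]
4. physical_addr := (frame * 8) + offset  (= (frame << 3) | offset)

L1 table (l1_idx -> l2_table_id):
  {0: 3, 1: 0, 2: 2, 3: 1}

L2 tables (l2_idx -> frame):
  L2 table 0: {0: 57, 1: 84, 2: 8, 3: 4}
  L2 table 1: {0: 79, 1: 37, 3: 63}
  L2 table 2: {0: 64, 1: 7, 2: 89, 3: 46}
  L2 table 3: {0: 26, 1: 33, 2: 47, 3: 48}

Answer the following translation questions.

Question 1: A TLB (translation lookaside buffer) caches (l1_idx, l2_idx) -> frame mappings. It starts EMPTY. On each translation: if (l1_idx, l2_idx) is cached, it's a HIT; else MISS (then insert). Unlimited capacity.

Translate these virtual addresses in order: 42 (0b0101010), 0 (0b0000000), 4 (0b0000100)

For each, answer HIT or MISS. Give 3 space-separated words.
vaddr=42: (1,1) not in TLB -> MISS, insert
vaddr=0: (0,0) not in TLB -> MISS, insert
vaddr=4: (0,0) in TLB -> HIT

Answer: MISS MISS HIT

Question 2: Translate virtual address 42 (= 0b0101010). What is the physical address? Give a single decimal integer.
Answer: 674

Derivation:
vaddr = 42 = 0b0101010
Split: l1_idx=1, l2_idx=1, offset=2
L1[1] = 0
L2[0][1] = 84
paddr = 84 * 8 + 2 = 674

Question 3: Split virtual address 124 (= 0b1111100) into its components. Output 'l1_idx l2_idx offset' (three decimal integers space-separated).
Answer: 3 3 4

Derivation:
vaddr = 124 = 0b1111100
  top 2 bits -> l1_idx = 3
  next 2 bits -> l2_idx = 3
  bottom 3 bits -> offset = 4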